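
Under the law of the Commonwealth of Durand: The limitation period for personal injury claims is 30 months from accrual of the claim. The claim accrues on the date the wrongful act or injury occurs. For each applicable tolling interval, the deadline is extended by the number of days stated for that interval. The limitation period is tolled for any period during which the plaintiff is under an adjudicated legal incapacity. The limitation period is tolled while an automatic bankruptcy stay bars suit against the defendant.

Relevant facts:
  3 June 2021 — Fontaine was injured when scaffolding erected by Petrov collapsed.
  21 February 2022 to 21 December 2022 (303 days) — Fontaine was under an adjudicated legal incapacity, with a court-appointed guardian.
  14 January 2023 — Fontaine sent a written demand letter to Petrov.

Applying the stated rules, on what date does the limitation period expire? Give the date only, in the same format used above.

1 October 2024

The claim accrued on 3 June 2021, the date of the act.
Adding the 30 months base period to 3 June 2021 gives a deadline of 3 December 2023, before any tolling.
Because the plaintiff's legal incapacity ran from 21 February 2022 to 21 December 2022, the deadline is extended by 303 days to 1 October 2024.
Nothing else in the chronology tolls or restarts the period.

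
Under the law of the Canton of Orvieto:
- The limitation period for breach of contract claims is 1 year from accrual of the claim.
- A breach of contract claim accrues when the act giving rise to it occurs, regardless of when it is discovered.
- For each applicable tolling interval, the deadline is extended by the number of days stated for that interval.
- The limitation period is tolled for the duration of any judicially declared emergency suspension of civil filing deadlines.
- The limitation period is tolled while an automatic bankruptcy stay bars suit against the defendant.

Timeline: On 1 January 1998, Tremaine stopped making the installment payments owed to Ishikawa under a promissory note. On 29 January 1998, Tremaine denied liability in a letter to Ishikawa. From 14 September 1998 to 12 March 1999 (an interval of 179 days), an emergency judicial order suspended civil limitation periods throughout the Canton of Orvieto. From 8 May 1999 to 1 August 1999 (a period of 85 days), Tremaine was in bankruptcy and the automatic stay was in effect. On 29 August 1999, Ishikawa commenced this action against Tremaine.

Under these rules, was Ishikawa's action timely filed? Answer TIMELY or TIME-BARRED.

The limitation period began to run on 1 January 1998.
Adding the 1 year base period to 1 January 1998 gives a deadline of 1 January 1999, before any tolling.
The emergency suspension of filing deadlines from 14 September 1998 to 12 March 1999 tolled the period for 179 days, extending the deadline to 29 June 1999.
Because the automatic bankruptcy stay ran from 8 May 1999 to 1 August 1999, the deadline is extended by 85 days to 22 September 1999.
None of the other events listed affects the running of the period under the stated rules.
Ishikawa filed on 29 August 1999, before the 22 September 1999 deadline, so the action is timely.

TIMELY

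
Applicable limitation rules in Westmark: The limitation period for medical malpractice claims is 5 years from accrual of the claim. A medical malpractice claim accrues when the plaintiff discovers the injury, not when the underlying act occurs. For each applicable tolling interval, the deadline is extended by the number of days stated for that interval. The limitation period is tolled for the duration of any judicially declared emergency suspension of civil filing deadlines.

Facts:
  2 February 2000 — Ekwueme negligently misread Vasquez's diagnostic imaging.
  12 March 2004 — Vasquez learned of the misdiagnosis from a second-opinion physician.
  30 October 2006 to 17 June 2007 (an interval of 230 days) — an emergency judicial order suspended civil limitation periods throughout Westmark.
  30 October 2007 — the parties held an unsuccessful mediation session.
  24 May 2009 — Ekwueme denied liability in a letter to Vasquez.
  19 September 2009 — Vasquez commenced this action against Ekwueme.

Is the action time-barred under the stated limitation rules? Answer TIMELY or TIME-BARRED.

TIMELY

The claim did not accrue until Vasquez discovered the injury on 12 March 2004; the 2 February 2000 act date does not start the clock under the stated rule.
The untolled deadline — 5 years after 12 March 2004 — is 12 March 2009.
The period was tolled for 230 days by the emergency suspension of filing deadlines (30 October 2006 to 17 June 2007), pushing the deadline to 28 October 2009.
None of the other events listed affects the running of the period under the stated rules.
Vasquez filed on 19 September 2009, before the 28 October 2009 deadline, so the action is timely.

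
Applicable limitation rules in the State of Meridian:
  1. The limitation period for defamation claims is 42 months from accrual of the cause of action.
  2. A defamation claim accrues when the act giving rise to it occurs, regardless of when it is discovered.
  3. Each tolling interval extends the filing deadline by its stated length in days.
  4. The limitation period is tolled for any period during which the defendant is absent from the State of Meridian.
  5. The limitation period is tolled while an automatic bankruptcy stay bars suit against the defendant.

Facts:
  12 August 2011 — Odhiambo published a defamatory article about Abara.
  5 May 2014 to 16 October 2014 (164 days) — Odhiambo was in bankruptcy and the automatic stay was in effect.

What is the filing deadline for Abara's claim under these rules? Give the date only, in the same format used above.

The limitation period began to run on 12 August 2011.
Adding the 42 months base period to 12 August 2011 gives a deadline of 12 February 2015, before any tolling.
The period was tolled for 164 days by the automatic bankruptcy stay (5 May 2014 to 16 October 2014), pushing the deadline to 26 July 2015.

26 July 2015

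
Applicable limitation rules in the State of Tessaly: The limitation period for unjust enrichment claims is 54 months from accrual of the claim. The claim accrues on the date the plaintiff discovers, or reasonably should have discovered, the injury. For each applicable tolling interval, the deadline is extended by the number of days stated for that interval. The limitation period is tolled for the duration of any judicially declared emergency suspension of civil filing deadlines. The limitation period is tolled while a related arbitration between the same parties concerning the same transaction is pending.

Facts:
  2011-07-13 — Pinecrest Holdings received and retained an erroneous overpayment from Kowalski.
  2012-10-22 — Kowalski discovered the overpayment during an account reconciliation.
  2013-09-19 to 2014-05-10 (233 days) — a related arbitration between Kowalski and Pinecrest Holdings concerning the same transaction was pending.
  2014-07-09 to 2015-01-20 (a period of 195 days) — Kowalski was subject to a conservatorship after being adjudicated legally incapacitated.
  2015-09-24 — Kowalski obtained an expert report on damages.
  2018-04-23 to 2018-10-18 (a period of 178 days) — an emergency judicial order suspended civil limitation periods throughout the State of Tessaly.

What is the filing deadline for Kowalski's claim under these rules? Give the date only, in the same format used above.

2017-12-11

Accrual is tied to discovery, so the period began on 2012-10-22 rather than on 2011-07-13 when the act occurred.
Adding the 54 months base period to 2012-10-22 gives a deadline of 2017-04-22, before any tolling.
The period was tolled for 233 days by the pending related arbitration (2013-09-19 to 2014-05-10), pushing the deadline to 2017-12-11.
By the time the emergency suspension of filing deadlines began on 2018-04-23, the limitation period had already expired on 2017-12-11; that interval cannot revive it.
No stated provision tolls the period for the plaintiff's incapacity, so the interval from 2014-07-09 to 2015-01-20 has no effect on the deadline.
Nothing else in the chronology tolls or restarts the period.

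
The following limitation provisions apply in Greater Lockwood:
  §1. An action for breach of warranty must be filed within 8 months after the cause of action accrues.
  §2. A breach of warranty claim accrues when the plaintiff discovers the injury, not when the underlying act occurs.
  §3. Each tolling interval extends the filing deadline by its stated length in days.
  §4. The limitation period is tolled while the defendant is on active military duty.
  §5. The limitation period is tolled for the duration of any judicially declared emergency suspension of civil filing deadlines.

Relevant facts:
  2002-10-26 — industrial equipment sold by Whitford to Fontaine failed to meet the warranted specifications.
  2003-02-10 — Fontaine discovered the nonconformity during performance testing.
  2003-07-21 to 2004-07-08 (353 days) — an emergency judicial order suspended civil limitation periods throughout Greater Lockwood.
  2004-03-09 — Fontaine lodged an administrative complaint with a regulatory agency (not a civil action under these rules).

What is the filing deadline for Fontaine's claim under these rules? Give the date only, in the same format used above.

Under the discovery rule, the claim accrued on 2003-02-10, when Fontaine discovered the injury — not on the 2002-10-26 date of the underlying act.
8 months from 2003-02-10 is 2003-10-10.
Because the emergency suspension of filing deadlines ran from 2003-07-21 to 2004-07-08, the deadline is extended by 353 days to 2004-09-27.
Nothing else in the chronology tolls or restarts the period.

2004-09-27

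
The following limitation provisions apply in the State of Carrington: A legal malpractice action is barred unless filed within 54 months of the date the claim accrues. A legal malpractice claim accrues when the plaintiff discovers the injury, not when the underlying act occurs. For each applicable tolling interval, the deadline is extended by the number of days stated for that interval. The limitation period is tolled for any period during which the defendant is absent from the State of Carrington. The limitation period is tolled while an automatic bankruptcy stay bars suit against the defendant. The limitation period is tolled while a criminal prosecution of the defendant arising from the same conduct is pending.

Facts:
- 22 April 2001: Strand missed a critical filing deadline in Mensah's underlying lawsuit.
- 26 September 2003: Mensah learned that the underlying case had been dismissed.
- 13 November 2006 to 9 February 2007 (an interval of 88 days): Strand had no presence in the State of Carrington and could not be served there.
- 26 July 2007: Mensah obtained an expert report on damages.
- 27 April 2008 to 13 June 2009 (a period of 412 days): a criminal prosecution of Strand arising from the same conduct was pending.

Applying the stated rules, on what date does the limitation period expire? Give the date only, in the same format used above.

8 August 2009

Accrual is tied to discovery, so the period began on 26 September 2003 rather than on 22 April 2001 when the act occurred.
The untolled deadline — 54 months after 26 September 2003 — is 26 March 2008.
Because the defendant's absence from the jurisdiction ran from 13 November 2006 to 9 February 2007, the deadline is extended by 88 days to 22 June 2008.
The period was tolled for 412 days by the pending criminal prosecution (27 April 2008 to 13 June 2009), pushing the deadline to 8 August 2009.
None of the other events listed affects the running of the period under the stated rules.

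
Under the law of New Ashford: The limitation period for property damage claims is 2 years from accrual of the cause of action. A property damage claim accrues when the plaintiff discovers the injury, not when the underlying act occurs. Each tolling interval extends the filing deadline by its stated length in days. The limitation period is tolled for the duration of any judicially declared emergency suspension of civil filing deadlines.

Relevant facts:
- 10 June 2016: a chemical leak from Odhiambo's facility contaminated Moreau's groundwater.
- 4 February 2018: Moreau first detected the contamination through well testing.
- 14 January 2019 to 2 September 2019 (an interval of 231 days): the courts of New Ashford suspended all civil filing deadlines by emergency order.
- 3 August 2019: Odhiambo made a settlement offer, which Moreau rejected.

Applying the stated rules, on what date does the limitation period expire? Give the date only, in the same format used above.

22 September 2020

Under the discovery rule, the claim accrued on 4 February 2018, when Moreau discovered the injury — not on the 10 June 2016 date of the underlying act.
The untolled deadline — 2 years after 4 February 2018 — is 4 February 2020.
The emergency suspension of filing deadlines from 14 January 2019 to 2 September 2019 tolled the period for 231 days, extending the deadline to 22 September 2020.
None of the other events listed affects the running of the period under the stated rules.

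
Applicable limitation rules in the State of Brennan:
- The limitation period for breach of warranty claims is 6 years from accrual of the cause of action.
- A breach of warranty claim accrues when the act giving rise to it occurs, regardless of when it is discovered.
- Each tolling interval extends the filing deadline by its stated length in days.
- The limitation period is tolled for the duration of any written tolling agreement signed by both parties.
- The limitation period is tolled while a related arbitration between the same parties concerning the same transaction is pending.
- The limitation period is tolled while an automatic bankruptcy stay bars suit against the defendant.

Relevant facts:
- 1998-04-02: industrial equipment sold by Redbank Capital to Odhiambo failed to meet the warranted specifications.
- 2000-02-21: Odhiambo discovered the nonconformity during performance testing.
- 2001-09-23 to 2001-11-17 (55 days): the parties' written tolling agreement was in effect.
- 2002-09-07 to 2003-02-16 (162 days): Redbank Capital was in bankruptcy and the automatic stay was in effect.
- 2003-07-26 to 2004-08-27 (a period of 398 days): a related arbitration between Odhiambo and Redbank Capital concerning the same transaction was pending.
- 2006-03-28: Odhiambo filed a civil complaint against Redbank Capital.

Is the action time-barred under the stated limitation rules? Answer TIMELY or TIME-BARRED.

The claim accrued on 1998-04-02, when the wrongful act occurred; under the stated occurrence rule the 2000-02-21 discovery does not delay accrual.
6 years from 1998-04-02 is 2004-04-02.
Because the written tolling agreement ran from 2001-09-23 to 2001-11-17, the deadline is extended by 55 days to 2004-05-27.
The period was tolled for 162 days by the automatic bankruptcy stay (2002-09-07 to 2003-02-16), pushing the deadline to 2004-11-05.
The period was tolled for 398 days by the pending related arbitration (2003-07-26 to 2004-08-27), pushing the deadline to 2005-12-08.
Filing on 2006-03-28 missed the 2005-12-08 deadline — the action is time-barred.

TIME-BARRED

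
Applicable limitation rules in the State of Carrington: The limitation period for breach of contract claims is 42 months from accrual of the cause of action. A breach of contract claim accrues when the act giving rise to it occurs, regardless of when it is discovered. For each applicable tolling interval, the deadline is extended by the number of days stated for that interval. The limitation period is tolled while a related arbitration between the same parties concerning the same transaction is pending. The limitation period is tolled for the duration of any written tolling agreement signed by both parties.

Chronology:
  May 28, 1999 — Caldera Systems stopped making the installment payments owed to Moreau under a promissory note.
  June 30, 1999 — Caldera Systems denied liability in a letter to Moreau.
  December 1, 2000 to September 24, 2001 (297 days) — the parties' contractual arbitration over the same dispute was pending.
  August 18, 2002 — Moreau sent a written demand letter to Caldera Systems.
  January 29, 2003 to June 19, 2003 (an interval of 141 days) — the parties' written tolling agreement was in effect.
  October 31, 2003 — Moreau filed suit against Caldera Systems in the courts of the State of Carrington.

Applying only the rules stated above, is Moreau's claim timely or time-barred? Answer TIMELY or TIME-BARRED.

The cause of action accrued on May 28, 1999, the date of the act.
42 months from May 28, 1999 is November 28, 2002.
Because the pending related arbitration ran from December 1, 2000 to September 24, 2001, the deadline is extended by 297 days to September 21, 2003.
The period was tolled for 141 days by the written tolling agreement (January 29, 2003 to June 19, 2003), pushing the deadline to February 9, 2004.
Nothing else in the chronology tolls or restarts the period.
Moreau filed on October 31, 2003, before the February 9, 2004 deadline, so the action is timely.

TIMELY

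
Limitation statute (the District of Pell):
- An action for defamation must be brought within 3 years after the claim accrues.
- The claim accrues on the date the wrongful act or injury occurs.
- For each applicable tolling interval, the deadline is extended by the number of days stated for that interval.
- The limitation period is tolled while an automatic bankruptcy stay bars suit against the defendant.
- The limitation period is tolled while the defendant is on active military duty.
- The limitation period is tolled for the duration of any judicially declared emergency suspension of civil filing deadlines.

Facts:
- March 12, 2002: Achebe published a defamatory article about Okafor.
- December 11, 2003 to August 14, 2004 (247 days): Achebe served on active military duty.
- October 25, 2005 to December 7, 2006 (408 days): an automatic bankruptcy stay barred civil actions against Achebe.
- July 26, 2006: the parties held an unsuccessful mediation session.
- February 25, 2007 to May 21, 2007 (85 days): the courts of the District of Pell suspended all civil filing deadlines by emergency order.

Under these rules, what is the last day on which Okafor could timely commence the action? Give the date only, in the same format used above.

The claim accrued on March 12, 2002, the date of the act.
3 years from March 12, 2002 is March 12, 2005.
Because the defendant's active military service ran from December 11, 2003 to August 14, 2004, the deadline is extended by 247 days to November 14, 2005.
The automatic bankruptcy stay from October 25, 2005 to December 7, 2006 tolled the period for 408 days, extending the deadline to December 27, 2006.
The emergency suspension of filing deadlines from February 25, 2007 to May 21, 2007 began after the period had already run on December 27, 2006, so it has no tolling effect.
None of the other events listed affects the running of the period under the stated rules.

December 27, 2006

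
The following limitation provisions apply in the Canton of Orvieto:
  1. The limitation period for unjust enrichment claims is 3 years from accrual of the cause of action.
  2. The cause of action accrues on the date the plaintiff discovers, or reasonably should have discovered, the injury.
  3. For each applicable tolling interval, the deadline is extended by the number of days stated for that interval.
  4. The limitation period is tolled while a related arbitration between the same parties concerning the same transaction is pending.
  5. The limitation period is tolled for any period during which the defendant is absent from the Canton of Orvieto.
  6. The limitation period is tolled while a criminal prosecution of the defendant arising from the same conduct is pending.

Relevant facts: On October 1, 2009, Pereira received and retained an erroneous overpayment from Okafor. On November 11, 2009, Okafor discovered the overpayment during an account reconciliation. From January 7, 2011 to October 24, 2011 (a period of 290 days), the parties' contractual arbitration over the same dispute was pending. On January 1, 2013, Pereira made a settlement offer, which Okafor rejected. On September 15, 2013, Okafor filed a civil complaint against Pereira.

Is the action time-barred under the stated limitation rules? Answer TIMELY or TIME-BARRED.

TIME-BARRED

Under the discovery rule, the claim accrued on November 11, 2009, when Okafor discovered the injury — not on the October 1, 2009 date of the underlying act.
3 years from November 11, 2009 is November 11, 2012.
The pending related arbitration from January 7, 2011 to October 24, 2011 tolled the period for 290 days, extending the deadline to August 28, 2013.
None of the other events listed affects the running of the period under the stated rules.
Filing on September 15, 2013 missed the August 28, 2013 deadline — the action is time-barred.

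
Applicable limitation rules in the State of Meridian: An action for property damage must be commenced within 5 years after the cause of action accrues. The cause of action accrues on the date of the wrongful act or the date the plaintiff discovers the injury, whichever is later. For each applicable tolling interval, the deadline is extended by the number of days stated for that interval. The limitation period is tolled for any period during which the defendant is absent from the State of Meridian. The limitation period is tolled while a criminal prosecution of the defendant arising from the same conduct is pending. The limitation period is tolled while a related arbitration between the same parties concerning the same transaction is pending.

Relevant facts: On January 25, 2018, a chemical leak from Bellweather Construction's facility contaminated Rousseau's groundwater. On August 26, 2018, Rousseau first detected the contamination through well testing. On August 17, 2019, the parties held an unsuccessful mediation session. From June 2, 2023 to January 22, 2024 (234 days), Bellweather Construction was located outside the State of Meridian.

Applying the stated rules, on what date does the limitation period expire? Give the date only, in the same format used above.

Taking the later of the act (January 25, 2018) and discovery (August 26, 2018), the claim accrued on August 26, 2018.
The untolled deadline — 5 years after August 26, 2018 — is August 26, 2023.
Because the defendant's absence from the jurisdiction ran from June 2, 2023 to January 22, 2024, the deadline is extended by 234 days to April 16, 2024.
Nothing else in the chronology tolls or restarts the period.

April 16, 2024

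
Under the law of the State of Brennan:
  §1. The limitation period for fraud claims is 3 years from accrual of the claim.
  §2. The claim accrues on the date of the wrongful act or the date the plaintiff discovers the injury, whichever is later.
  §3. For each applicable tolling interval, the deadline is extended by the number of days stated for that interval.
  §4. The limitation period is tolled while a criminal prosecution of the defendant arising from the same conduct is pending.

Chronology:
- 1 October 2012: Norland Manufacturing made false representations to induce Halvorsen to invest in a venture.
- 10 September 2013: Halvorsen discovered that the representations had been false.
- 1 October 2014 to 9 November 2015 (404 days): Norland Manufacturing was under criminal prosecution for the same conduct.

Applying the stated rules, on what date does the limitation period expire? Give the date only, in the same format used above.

19 October 2017

The claim accrued on 10 September 2013 — the later of the 1 October 2012 act and the 10 September 2013 discovery.
3 years from 10 September 2013 is 10 September 2016.
The period was tolled for 404 days by the pending criminal prosecution (1 October 2014 to 9 November 2015), pushing the deadline to 19 October 2017.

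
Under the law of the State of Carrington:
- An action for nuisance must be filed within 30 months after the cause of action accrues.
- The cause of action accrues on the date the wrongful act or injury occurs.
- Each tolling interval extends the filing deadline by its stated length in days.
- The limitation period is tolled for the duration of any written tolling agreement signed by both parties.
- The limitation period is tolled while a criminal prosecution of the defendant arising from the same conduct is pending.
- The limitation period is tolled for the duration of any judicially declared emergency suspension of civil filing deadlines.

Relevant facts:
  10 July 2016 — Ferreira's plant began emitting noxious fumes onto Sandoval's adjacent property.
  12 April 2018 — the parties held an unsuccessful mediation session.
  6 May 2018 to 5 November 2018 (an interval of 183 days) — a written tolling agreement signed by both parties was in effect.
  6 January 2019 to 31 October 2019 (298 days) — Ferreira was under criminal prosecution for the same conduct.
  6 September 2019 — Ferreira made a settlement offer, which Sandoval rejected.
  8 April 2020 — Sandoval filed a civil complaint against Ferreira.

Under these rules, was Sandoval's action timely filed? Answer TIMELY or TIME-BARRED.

The limitation period began to run on 10 July 2016.
The untolled deadline — 30 months after 10 July 2016 — is 10 January 2019.
Because the written tolling agreement ran from 6 May 2018 to 5 November 2018, the deadline is extended by 183 days to 12 July 2019.
The period was tolled for 298 days by the pending criminal prosecution (6 January 2019 to 31 October 2019), pushing the deadline to 5 May 2020.
The other events in the timeline have no effect on the limitation period under the stated rules.
Filing on 8 April 2020 beat the 5 May 2020 deadline — the action is timely.

TIMELY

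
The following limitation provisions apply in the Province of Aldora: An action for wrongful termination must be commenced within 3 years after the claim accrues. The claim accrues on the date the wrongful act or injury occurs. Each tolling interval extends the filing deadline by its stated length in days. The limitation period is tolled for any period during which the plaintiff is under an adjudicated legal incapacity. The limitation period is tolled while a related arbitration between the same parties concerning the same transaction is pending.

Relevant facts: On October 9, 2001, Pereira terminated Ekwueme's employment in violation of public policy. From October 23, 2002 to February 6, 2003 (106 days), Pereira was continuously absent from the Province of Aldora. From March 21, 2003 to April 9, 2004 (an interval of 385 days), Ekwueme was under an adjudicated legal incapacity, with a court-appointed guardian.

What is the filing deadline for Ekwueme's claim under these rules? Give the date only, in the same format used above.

October 29, 2005

The claim accrued on October 9, 2001, the date of the act.
The untolled deadline — 3 years after October 9, 2001 — is October 9, 2004.
The period was tolled for 385 days by the plaintiff's legal incapacity (March 21, 2003 to April 9, 2004), pushing the deadline to October 29, 2005.
No stated provision tolls the period for the defendant's absence, so the interval from October 23, 2002 to February 6, 2003 has no effect on the deadline.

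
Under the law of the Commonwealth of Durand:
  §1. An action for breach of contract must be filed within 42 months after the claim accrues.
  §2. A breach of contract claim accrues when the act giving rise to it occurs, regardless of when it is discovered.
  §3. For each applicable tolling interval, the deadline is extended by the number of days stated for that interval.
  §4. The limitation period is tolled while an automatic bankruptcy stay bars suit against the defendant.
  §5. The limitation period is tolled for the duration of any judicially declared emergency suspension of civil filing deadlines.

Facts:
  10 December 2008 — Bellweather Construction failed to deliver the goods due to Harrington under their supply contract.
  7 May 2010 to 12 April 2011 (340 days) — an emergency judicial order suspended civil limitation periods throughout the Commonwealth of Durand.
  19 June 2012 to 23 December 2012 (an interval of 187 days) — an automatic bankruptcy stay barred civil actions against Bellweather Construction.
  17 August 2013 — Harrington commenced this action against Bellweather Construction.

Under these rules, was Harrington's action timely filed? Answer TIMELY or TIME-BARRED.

The limitation period began to run on 10 December 2008.
Adding the 42 months base period to 10 December 2008 gives a deadline of 10 June 2012, before any tolling.
The emergency suspension of filing deadlines from 7 May 2010 to 12 April 2011 tolled the period for 340 days, extending the deadline to 16 May 2013.
Because the automatic bankruptcy stay ran from 19 June 2012 to 23 December 2012, the deadline is extended by 187 days to 19 November 2013.
The 17 August 2013 filing precedes the 19 November 2013 deadline; the claim is timely.

TIMELY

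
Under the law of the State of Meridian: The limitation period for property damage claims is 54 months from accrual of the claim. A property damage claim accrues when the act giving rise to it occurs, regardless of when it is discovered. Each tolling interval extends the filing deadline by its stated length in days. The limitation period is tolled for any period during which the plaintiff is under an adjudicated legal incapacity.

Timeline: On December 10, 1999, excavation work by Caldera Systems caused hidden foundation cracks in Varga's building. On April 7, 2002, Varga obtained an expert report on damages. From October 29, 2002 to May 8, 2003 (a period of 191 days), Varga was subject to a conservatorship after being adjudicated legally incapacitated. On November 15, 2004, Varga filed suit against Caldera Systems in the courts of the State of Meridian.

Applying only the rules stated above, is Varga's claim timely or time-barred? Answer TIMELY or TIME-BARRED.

TIMELY

The claim accrued on December 10, 1999, when the wrongful act occurred.
54 months from December 10, 1999 is June 10, 2004.
Because the plaintiff's legal incapacity ran from October 29, 2002 to May 8, 2003, the deadline is extended by 191 days to December 18, 2004.
The other events in the timeline have no effect on the limitation period under the stated rules.
The November 15, 2004 filing precedes the December 18, 2004 deadline; the claim is timely.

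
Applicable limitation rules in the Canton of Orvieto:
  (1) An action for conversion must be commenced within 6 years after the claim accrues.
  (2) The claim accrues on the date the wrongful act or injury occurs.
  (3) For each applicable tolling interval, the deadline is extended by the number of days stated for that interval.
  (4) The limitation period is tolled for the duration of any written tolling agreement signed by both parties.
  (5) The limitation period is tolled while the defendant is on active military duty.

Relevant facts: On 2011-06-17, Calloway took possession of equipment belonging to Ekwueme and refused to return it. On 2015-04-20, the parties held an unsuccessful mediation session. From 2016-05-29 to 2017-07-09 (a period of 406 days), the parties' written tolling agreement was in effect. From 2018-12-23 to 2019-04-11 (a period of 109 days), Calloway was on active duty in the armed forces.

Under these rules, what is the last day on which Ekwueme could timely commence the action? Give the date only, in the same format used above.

The claim accrued on 2011-06-17, when the wrongful act occurred.
Adding the 6 years base period to 2011-06-17 gives a deadline of 2017-06-17, before any tolling.
The period was tolled for 406 days by the written tolling agreement (2016-05-29 to 2017-07-09), pushing the deadline to 2018-07-28.
By the time the defendant's active military service began on 2018-12-23, the limitation period had already expired on 2018-07-28; that interval cannot revive it.
The other events in the timeline have no effect on the limitation period under the stated rules.

2018-07-28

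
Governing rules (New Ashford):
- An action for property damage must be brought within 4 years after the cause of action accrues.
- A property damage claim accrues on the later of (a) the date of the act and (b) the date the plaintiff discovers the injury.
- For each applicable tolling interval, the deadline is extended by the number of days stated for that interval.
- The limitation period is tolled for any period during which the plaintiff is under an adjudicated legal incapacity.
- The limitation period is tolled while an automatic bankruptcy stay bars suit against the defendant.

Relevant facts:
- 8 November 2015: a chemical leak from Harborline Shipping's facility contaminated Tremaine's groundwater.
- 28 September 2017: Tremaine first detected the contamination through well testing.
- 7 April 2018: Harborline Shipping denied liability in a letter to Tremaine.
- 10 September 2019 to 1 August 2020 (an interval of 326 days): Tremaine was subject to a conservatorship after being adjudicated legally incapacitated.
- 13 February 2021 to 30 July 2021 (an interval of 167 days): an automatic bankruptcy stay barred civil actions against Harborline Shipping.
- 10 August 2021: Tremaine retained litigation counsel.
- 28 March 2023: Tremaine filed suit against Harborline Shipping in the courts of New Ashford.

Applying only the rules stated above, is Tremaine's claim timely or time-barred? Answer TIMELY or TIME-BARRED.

The claim accrued on 28 September 2017 — the later of the 8 November 2015 act and the 28 September 2017 discovery.
4 years from 28 September 2017 is 28 September 2021.
The plaintiff's legal incapacity from 10 September 2019 to 1 August 2020 tolled the period for 326 days, extending the deadline to 20 August 2022.
The period was tolled for 167 days by the automatic bankruptcy stay (13 February 2021 to 30 July 2021), pushing the deadline to 3 February 2023.
None of the other events listed affects the running of the period under the stated rules.
The 28 March 2023 filing falls after the 3 February 2023 deadline; the claim is time-barred.

TIME-BARRED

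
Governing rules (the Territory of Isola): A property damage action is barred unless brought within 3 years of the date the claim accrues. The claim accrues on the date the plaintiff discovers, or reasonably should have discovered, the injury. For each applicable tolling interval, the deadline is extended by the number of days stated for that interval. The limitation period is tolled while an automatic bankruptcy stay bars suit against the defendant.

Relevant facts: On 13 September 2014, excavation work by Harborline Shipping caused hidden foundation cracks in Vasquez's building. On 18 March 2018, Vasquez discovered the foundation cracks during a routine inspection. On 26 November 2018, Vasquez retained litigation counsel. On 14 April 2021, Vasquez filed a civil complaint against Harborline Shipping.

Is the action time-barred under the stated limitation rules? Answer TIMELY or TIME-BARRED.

Accrual is tied to discovery, so the period began on 18 March 2018 rather than on 13 September 2014 when the act occurred.
The untolled deadline — 3 years after 18 March 2018 — is 18 March 2021.
Nothing else in the chronology tolls or restarts the period.
The 14 April 2021 filing falls after the 18 March 2021 deadline; the claim is time-barred.

TIME-BARRED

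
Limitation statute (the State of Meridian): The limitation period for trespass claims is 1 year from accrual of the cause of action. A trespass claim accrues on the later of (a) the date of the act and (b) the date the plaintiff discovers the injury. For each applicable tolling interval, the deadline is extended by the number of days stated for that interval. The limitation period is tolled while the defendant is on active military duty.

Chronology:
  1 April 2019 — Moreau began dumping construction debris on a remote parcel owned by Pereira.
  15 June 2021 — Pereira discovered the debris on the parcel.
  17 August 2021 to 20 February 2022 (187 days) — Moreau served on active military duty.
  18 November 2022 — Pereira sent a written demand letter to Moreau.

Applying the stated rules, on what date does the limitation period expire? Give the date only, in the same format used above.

Taking the later of the act (1 April 2019) and discovery (15 June 2021), the claim accrued on 15 June 2021.
1 year from 15 June 2021 is 15 June 2022.
The period was tolled for 187 days by the defendant's active military service (17 August 2021 to 20 February 2022), pushing the deadline to 19 December 2022.
The other events in the timeline have no effect on the limitation period under the stated rules.

19 December 2022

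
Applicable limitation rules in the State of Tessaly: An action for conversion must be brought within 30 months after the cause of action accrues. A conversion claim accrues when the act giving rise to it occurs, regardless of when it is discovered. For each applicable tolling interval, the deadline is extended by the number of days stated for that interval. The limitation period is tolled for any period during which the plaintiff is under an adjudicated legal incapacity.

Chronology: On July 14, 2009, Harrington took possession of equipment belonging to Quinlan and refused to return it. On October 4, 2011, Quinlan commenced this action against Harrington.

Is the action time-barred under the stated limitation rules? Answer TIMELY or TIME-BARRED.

The claim accrued on July 14, 2009, when the wrongful act occurred.
30 months from July 14, 2009 is January 14, 2012.
Filing on October 4, 2011 beat the January 14, 2012 deadline — the action is timely.

TIMELY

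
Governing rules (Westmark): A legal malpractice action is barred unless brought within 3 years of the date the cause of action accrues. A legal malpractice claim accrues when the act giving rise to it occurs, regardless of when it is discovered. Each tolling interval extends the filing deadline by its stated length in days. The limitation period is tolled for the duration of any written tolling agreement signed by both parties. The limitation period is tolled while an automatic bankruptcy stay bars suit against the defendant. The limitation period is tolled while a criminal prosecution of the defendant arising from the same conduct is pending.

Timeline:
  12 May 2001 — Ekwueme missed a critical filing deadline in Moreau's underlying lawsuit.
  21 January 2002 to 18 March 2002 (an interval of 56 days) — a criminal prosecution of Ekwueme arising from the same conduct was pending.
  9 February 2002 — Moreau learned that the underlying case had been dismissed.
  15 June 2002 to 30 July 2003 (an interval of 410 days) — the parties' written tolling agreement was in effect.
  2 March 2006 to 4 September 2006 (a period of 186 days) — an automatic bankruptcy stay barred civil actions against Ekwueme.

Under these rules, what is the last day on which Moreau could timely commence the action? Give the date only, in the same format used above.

21 August 2005

Because the rule ties accrual to occurrence, the claim accrued on 12 May 2001, not on the 9 February 2002 discovery date.
3 years from 12 May 2001 is 12 May 2004.
The period was tolled for 56 days by the pending criminal prosecution (21 January 2002 to 18 March 2002), pushing the deadline to 7 July 2004.
The period was tolled for 410 days by the written tolling agreement (15 June 2002 to 30 July 2003), pushing the deadline to 21 August 2005.
The automatic bankruptcy stay from 2 March 2006 to 4 September 2006 began after the period had already run on 21 August 2005, so it has no tolling effect.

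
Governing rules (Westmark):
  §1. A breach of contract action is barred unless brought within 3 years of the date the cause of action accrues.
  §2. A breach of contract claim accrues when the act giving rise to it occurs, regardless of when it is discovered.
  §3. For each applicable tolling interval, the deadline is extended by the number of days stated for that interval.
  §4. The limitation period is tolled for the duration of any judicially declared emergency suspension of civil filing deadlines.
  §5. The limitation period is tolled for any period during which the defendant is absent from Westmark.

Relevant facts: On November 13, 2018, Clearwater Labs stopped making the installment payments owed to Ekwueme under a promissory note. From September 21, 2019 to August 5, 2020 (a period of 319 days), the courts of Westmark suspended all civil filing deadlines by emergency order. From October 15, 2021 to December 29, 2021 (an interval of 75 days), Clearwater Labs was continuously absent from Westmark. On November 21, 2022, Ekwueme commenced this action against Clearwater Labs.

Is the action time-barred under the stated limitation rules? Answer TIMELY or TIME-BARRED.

TIMELY

The cause of action accrued on November 13, 2018, the date of the act.
The untolled deadline — 3 years after November 13, 2018 — is November 13, 2021.
Because the emergency suspension of filing deadlines ran from September 21, 2019 to August 5, 2020, the deadline is extended by 319 days to September 28, 2022.
The defendant's absence from the jurisdiction from October 15, 2021 to December 29, 2021 tolled the period for 75 days, extending the deadline to December 12, 2022.
Ekwueme filed on November 21, 2022, before the December 12, 2022 deadline, so the action is timely.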